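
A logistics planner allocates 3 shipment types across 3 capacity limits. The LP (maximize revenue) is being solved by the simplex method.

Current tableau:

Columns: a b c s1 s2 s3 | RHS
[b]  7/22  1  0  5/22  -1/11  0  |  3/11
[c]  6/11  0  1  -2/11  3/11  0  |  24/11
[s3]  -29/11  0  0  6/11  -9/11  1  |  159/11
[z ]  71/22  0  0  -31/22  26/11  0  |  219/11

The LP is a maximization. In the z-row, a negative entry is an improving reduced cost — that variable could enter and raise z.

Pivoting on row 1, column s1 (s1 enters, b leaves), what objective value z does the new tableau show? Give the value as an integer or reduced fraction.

Minimum ratio for s1: (3/11)/(5/22) = 6/5.
z changes by −(z-row coeff of s1)·ratio = −(-31/22)·(6/5) = 93/55.
New z = 219/11 + (93/55) = 108/5.

108/5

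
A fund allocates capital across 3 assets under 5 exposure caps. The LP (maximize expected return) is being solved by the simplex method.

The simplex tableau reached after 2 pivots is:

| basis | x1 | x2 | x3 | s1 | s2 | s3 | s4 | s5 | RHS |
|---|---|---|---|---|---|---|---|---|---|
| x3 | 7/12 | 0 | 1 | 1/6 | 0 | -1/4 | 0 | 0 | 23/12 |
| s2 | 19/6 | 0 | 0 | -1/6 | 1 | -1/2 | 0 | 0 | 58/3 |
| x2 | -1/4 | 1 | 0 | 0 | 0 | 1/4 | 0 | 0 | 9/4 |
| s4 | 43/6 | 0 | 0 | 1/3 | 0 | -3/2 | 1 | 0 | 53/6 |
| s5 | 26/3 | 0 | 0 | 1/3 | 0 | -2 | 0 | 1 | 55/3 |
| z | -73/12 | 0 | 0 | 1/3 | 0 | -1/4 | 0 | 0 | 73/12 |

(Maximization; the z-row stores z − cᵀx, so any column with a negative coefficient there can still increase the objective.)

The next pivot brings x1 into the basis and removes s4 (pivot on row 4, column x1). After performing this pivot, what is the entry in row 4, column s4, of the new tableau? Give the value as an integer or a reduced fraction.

Pivot element is row 4, column x1: 43/6.
Normalize row 4: new (row 4, s4) = 1/(43/6) = 6/43.
Row 4 is the pivot row, so the entry is 6/43.

6/43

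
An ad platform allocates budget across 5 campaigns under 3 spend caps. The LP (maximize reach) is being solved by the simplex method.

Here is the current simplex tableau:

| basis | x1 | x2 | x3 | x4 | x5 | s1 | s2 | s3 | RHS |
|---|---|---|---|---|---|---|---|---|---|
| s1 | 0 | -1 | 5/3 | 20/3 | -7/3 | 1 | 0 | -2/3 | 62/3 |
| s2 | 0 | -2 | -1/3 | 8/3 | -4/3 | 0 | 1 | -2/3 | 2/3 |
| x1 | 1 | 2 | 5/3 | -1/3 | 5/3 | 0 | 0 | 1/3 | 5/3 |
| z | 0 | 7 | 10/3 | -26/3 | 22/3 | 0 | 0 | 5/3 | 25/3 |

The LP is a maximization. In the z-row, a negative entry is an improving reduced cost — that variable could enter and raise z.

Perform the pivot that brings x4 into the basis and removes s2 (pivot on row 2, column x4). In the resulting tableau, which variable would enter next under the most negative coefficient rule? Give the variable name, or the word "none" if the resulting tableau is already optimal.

Pivot element 8/3. New z-row = old z-row − (-26/3)·(row 2/(8/3)).
Updated z-row coefficients: x1: 0, x2: 1/2, x3: 9/4, x4: 0, x5: 3, s1: 0, s2: 13/4, s3: -1/2.
The most negative is -1/2 in column s3, so s3 would enter next.

s3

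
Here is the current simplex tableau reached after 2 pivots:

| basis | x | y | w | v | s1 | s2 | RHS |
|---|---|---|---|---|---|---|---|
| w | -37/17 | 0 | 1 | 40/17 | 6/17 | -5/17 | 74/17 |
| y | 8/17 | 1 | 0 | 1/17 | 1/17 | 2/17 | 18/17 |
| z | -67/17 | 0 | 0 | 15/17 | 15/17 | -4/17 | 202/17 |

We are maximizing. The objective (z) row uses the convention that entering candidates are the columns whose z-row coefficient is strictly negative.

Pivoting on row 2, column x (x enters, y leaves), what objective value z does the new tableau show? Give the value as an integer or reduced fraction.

Minimum ratio for x: (18/17)/(8/17) = 9/4.
z changes by −(z-row coeff of x)·ratio = −(-67/17)·(9/4) = 603/68.
New z = 202/17 + (603/68) = 83/4.

83/4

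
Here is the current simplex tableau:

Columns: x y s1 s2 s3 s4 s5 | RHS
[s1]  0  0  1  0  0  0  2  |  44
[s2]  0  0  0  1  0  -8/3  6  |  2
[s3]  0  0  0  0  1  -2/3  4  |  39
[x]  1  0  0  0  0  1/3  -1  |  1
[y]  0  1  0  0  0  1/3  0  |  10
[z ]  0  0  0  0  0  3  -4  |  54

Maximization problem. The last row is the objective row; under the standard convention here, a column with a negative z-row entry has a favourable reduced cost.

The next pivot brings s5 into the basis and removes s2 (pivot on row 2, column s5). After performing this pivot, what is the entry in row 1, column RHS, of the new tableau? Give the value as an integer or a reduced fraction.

Pivot element is row 2, column s5: 6.
Normalize row 2: new (row 2, RHS) = 2/6 = 1/3.
row 1 ← row 1 − 2·(new row 2): 44 − 2·(1/3) = 130/3.

130/3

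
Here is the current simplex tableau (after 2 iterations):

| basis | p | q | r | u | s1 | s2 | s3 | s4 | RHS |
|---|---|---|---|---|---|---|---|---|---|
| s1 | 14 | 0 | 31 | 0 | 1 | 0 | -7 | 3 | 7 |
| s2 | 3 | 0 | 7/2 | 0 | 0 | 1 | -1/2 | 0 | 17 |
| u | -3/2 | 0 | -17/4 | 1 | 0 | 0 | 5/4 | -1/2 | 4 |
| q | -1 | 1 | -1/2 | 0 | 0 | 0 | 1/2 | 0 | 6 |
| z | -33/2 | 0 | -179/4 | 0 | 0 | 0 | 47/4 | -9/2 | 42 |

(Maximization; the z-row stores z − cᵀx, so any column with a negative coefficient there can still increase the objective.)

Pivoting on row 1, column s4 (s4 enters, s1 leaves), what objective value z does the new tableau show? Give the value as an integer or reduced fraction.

Minimum ratio for s4: 7/3 = 7/3.
z changes by −(z-row coeff of s4)·ratio = −(-9/2)·(7/3) = 21/2.
New z = 42 + (21/2) = 105/2.

105/2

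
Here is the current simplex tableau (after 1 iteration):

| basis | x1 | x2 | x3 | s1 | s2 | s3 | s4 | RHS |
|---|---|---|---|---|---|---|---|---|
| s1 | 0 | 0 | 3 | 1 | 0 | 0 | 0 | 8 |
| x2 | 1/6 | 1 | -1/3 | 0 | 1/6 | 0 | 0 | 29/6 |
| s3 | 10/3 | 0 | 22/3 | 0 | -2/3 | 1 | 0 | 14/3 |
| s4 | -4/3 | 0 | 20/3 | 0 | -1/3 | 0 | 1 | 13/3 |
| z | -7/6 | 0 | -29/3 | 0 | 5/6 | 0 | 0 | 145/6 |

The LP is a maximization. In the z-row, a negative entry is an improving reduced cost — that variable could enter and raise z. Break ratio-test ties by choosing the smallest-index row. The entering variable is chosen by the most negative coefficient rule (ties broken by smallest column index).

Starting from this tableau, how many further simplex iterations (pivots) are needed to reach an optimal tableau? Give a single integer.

pivot: x3 in, s3 out → z = 667/22
pivot: s2 in, s4 out → z = 91/3
No improving column remains; optimal.

2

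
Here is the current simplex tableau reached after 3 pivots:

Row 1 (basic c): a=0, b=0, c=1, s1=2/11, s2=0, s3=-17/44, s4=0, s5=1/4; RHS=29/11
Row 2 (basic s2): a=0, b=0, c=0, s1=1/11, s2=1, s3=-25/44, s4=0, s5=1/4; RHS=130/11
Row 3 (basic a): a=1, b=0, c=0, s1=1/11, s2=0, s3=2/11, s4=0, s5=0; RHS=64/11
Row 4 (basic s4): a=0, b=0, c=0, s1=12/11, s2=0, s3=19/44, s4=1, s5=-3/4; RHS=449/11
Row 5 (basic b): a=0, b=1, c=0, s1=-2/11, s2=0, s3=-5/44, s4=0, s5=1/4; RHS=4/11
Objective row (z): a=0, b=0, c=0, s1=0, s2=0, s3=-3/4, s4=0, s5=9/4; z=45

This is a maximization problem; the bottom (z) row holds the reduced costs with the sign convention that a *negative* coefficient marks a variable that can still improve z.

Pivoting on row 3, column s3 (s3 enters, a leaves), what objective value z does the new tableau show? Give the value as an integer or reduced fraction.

Minimum ratio for s3: (64/11)/(2/11) = 32.
z changes by −(z-row coeff of s3)·ratio = −(-3/4)·32 = 24.
New z = 45 + 24 = 69.

69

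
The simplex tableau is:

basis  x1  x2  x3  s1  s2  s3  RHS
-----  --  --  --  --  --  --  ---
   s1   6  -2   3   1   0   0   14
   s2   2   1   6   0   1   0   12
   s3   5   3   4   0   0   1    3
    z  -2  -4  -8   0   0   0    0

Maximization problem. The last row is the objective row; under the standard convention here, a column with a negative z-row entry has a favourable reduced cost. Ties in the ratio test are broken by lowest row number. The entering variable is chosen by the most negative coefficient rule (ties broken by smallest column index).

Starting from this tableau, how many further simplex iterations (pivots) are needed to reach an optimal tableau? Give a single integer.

pivot: x3 in, s3 out → z = 6
No improving column remains; optimal.

1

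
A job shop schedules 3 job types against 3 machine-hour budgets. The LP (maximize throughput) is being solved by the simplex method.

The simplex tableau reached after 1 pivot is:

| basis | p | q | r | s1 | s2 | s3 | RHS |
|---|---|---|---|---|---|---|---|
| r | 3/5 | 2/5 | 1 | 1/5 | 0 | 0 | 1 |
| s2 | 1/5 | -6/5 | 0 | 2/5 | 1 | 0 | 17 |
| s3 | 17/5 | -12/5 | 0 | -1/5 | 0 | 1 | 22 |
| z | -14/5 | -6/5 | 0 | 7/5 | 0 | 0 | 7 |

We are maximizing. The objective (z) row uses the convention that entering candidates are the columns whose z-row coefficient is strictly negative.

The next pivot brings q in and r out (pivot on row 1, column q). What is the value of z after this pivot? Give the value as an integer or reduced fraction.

10

Minimum ratio for q: 1/(2/5) = 5/2.
z changes by −(z-row coeff of q)·ratio = −(-6/5)·(5/2) = 3.
New z = 7 + 3 = 10.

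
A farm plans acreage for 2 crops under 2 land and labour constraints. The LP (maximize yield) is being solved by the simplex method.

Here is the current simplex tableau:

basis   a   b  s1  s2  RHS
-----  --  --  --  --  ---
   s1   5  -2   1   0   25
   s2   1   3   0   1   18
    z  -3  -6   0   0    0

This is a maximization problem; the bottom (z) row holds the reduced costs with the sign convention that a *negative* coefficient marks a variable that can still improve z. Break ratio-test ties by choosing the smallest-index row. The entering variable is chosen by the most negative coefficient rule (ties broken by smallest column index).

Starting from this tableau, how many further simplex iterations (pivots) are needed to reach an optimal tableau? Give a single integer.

2

pivot: b in, s2 out → z = 36
pivot: a in, s1 out → z = 723/17
No improving column remains; optimal.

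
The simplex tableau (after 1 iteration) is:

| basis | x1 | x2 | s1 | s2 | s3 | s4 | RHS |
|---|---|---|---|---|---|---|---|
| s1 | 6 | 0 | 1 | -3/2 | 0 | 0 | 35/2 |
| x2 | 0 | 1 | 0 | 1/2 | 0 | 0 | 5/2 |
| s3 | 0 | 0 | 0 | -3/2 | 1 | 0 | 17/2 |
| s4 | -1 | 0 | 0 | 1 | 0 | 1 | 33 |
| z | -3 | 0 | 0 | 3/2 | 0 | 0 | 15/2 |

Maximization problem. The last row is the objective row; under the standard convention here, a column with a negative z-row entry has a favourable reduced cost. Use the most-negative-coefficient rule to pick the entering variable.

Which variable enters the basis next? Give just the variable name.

Objective-row coefficients: x1: -3, x2: 0, s1: 0, s2: 3/2, s3: 0, s4: 0.
The most negative is -3 in column x1, so x1 enters.

x1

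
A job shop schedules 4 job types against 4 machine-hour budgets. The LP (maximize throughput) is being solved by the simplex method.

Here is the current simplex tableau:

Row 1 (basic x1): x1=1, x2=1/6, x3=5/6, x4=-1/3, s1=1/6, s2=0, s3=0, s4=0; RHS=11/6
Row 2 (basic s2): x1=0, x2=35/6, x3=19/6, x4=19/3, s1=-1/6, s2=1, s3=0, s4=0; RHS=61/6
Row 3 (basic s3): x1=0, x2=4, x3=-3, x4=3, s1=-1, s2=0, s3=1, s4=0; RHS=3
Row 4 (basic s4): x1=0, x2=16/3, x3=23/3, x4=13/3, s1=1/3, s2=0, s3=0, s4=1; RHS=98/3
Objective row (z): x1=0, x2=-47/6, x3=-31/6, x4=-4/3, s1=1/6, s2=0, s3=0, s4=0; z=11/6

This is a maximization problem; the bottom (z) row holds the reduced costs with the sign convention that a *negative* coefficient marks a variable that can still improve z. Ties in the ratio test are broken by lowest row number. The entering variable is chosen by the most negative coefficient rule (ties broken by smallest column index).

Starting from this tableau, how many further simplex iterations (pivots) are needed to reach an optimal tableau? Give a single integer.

pivot: x2 in, s3 out → z = 185/24
pivot: x3 in, s2 out → z = 2930/181
pivot: s3 in, x1 out → z = 226/13
No improving column remains; optimal.

3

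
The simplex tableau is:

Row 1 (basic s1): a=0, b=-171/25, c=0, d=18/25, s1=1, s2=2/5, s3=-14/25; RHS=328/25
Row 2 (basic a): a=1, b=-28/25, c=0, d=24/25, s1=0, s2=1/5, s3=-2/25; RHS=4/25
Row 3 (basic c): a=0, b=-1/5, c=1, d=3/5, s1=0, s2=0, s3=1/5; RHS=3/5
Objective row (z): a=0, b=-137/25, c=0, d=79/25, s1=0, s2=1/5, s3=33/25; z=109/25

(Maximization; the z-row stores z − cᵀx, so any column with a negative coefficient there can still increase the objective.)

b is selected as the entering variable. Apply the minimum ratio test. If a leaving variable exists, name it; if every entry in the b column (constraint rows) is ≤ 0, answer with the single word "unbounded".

b-column entries: row 1: -171/25, row 2: -28/25, row 3: -1/5. All ≤ 0, so b can increase without bound; the LP is unbounded in this direction.

unbounded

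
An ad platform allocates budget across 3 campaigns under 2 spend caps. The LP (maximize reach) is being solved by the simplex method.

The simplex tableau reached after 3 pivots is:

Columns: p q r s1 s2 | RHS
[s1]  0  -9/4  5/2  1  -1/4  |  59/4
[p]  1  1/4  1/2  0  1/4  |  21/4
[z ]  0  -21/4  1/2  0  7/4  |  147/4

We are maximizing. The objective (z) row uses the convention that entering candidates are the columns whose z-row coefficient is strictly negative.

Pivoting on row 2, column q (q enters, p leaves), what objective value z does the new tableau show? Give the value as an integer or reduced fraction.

Minimum ratio for q: (21/4)/(1/4) = 21.
z changes by −(z-row coeff of q)·ratio = −(-21/4)·21 = 441/4.
New z = 147/4 + (441/4) = 147.

147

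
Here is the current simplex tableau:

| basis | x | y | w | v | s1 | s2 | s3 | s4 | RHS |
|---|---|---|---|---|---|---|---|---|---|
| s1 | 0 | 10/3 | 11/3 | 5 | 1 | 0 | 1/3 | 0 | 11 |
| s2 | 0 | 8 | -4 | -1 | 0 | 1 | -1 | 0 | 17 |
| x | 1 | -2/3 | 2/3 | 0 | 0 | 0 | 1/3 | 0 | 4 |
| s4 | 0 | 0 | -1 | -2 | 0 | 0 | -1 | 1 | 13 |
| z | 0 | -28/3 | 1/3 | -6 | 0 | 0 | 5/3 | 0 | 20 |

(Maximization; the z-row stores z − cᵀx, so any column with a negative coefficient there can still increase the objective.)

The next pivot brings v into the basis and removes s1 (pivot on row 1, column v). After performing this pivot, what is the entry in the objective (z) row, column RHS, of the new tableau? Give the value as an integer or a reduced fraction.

166/5

Pivot element is row 1, column v: 5.
Normalize row 1: new (row 1, RHS) = 11/5 = 11/5.
z-row ← z-row − (-6)·(new row 1): 20 − (-6)·(11/5) = 166/5.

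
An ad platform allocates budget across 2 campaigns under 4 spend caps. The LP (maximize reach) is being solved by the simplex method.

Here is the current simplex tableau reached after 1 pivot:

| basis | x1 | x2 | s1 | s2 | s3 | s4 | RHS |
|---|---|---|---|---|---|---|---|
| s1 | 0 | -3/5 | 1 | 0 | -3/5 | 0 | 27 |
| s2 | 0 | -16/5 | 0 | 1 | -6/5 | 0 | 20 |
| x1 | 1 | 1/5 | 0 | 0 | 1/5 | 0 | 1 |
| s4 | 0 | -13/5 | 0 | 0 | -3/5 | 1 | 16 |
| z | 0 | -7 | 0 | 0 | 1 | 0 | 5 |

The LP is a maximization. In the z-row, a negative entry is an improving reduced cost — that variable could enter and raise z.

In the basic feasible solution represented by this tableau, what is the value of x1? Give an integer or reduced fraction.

1

x1 is basic (row 3); its value is the RHS of that row: 1.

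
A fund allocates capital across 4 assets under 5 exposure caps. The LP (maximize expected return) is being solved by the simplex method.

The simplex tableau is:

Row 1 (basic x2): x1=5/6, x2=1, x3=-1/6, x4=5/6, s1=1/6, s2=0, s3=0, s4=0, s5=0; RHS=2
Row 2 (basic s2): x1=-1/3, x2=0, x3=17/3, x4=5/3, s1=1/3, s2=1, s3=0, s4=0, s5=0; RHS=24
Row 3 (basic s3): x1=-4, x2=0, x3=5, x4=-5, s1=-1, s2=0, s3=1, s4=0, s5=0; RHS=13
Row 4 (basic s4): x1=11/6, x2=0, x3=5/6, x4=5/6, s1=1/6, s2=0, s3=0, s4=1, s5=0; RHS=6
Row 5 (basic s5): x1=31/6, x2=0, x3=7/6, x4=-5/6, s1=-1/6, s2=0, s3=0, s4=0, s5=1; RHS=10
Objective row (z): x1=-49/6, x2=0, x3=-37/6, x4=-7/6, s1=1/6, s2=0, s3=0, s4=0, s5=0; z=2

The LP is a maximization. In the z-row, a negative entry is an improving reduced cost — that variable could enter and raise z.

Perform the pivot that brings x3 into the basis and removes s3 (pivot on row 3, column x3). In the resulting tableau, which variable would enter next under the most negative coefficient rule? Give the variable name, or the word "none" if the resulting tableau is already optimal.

x1

Pivot element 5. New z-row = old z-row − (-37/6)·(row 3/5).
Updated z-row coefficients: x1: -131/10, x2: 0, x3: 0, x4: -22/3, s1: -16/15, s2: 0, s3: 37/30, s4: 0, s5: 0.
The most negative is -131/10 in column x1, so x1 would enter next.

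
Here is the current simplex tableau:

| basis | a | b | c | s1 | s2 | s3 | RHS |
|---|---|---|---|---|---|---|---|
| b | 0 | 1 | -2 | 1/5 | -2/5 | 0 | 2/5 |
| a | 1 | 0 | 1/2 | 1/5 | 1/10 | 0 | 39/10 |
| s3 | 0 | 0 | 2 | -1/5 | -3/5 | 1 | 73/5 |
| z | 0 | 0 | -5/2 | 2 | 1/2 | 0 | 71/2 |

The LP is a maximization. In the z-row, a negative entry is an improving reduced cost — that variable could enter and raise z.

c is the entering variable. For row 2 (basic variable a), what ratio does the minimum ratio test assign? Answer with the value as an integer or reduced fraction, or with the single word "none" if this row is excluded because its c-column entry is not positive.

39/5

Ratio = RHS / (c entry) = (39/10) / (1/2) = 39/5.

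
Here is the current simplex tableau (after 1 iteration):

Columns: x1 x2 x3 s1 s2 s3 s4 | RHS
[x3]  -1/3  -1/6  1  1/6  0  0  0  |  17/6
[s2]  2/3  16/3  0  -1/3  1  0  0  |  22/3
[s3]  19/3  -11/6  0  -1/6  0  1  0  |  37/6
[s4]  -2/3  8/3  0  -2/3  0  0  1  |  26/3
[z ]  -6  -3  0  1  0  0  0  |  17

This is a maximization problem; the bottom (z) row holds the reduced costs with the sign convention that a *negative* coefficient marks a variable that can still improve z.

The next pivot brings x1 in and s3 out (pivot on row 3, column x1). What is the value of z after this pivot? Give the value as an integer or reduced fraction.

434/19

Minimum ratio for x1: (37/6)/(19/3) = 37/38.
z changes by −(z-row coeff of x1)·ratio = −(-6)·(37/38) = 111/19.
New z = 17 + (111/19) = 434/19.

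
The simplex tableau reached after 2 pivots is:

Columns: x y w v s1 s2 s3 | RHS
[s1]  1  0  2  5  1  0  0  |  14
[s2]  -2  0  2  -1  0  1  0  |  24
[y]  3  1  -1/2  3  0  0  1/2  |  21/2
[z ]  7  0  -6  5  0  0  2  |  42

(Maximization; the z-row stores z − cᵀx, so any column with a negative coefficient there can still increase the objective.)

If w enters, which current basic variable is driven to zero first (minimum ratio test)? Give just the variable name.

s1

Ratios: row 1 (s1): 14/2 = 7; row 2 (s2): 24/2 = 12; row 3 (y): entry -1/2 ≤ 0, skip.
Minimum ratio 7 is in the s1 row, so s1 leaves.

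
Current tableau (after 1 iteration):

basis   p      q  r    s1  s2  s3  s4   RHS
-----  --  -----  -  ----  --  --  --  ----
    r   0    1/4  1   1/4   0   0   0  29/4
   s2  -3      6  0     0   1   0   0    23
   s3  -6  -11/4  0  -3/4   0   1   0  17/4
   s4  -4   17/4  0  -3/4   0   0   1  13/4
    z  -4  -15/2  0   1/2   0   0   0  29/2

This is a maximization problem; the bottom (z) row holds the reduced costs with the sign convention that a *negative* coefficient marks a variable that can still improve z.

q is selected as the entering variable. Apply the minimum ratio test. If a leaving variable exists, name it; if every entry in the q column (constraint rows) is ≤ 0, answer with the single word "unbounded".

s4

Ratios: row 1 (r): (29/4)/(1/4) = 29; row 2 (s2): 23/6 = 23/6; row 3 (s3): entry -11/4 ≤ 0, skip; row 4 (s4): (13/4)/(17/4) = 13/17.
Minimum ratio is in the s4 row, so s4 leaves.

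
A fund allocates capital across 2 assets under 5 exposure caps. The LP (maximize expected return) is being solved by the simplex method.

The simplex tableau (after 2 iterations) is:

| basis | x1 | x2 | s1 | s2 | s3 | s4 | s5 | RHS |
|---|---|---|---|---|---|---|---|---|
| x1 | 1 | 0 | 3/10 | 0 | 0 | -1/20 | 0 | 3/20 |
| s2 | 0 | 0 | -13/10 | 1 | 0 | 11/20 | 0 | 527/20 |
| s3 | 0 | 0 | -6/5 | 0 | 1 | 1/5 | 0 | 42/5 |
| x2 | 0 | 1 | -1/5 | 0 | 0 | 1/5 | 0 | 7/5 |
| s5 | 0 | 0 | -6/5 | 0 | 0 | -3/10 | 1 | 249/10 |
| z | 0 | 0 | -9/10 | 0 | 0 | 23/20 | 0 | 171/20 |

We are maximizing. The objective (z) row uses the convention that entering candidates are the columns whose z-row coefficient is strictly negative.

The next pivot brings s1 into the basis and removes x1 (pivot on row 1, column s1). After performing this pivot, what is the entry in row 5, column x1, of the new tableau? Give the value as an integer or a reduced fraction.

Pivot element is row 1, column s1: 3/10.
Normalize row 1: new (row 1, x1) = 1/(3/10) = 10/3.
row 5 ← row 5 − (-6/5)·(new row 1): 0 − (-6/5)·(10/3) = 4.

4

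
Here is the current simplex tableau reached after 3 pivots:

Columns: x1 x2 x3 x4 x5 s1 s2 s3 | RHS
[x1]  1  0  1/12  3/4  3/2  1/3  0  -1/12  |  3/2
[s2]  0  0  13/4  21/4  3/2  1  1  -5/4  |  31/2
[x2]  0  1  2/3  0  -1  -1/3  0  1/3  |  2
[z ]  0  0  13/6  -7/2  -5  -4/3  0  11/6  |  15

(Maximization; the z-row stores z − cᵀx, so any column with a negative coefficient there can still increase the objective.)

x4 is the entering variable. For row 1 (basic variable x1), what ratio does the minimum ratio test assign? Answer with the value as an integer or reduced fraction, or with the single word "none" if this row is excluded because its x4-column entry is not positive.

Ratio = RHS / (x4 entry) = (3/2) / (3/4) = 2.

2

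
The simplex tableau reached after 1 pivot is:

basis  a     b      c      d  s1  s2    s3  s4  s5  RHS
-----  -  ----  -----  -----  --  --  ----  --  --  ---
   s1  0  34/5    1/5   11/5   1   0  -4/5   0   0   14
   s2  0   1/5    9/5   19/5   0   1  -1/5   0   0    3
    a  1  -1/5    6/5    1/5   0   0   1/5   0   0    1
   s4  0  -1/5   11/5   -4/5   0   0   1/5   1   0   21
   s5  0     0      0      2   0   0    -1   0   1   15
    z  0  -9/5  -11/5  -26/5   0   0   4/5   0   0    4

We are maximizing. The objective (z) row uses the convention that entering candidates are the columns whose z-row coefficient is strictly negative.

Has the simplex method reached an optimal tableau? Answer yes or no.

no

Column b has objective-row coefficient -9/5, which is negative; an improving pivot exists, so not yet optimal.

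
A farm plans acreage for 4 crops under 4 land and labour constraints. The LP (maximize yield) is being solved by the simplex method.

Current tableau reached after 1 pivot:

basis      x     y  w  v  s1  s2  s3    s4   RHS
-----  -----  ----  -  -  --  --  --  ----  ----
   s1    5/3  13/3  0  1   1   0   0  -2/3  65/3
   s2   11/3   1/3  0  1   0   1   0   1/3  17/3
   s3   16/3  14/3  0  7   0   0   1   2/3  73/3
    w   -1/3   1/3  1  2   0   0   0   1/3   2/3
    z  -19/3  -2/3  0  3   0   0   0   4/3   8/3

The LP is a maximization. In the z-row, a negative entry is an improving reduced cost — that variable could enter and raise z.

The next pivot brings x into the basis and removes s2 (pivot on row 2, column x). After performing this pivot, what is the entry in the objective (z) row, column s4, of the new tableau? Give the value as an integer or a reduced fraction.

21/11

Pivot element is row 2, column x: 11/3.
Normalize row 2: new (row 2, s4) = (1/3)/(11/3) = 1/11.
z-row ← z-row − (-19/3)·(new row 2): 4/3 − (-19/3)·(1/11) = 21/11.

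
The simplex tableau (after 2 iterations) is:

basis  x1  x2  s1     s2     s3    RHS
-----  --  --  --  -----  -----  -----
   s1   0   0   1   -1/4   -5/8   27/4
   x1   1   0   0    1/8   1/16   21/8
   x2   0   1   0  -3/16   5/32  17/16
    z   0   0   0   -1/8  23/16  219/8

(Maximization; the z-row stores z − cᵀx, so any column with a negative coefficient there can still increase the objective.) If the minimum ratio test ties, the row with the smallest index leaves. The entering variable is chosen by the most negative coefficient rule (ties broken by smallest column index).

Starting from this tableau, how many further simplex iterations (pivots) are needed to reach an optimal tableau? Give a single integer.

pivot: s2 in, x1 out → z = 30
No improving column remains; optimal.

1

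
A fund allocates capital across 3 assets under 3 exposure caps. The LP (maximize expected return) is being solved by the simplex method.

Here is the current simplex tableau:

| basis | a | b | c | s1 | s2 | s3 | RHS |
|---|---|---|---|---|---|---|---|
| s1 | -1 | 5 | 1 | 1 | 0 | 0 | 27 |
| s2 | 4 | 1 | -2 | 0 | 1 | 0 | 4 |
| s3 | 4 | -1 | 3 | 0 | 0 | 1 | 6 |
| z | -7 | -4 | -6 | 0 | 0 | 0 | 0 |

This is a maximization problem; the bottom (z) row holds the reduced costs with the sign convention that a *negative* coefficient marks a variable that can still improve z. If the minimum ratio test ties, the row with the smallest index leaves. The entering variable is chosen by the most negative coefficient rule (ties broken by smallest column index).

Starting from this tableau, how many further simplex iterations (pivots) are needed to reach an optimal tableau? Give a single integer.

3

pivot: a in, s2 out → z = 7
pivot: c in, s3 out → z = 54/5
pivot: b in, s1 out → z = 4541/109
No improving column remains; optimal.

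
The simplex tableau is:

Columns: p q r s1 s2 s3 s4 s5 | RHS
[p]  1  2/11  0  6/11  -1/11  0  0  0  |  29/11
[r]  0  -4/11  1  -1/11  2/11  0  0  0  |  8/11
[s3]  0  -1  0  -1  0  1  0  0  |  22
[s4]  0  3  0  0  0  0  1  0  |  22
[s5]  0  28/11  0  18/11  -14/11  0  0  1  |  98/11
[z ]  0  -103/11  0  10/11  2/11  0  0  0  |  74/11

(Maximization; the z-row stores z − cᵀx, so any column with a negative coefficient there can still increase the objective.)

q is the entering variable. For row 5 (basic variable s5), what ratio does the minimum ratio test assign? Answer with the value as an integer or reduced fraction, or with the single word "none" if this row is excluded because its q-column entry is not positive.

Ratio = RHS / (q entry) = (98/11) / (28/11) = 7/2.

7/2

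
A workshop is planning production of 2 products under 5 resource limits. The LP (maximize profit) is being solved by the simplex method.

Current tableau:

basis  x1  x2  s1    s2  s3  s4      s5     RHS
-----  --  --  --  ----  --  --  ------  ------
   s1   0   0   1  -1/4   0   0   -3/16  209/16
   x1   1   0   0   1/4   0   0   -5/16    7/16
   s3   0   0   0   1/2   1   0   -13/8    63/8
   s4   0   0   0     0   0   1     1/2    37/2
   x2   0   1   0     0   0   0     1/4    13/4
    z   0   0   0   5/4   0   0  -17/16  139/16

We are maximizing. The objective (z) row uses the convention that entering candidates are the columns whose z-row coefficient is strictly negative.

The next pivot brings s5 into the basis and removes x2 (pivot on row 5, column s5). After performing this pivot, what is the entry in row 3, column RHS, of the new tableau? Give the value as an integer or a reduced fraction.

29

Pivot element is row 5, column s5: 1/4.
Normalize row 5: new (row 5, RHS) = (13/4)/(1/4) = 13.
row 3 ← row 3 − (-13/8)·(new row 5): 63/8 − (-13/8)·13 = 29.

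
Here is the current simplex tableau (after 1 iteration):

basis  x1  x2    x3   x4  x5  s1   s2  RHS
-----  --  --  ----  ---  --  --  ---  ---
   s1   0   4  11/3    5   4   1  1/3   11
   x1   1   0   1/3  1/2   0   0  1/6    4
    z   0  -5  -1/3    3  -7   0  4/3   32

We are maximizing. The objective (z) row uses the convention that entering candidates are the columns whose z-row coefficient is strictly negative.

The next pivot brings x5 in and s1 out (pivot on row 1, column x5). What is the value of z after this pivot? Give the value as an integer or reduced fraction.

205/4

Minimum ratio for x5: 11/4 = 11/4.
z changes by −(z-row coeff of x5)·ratio = −(-7)·(11/4) = 77/4.
New z = 32 + (77/4) = 205/4.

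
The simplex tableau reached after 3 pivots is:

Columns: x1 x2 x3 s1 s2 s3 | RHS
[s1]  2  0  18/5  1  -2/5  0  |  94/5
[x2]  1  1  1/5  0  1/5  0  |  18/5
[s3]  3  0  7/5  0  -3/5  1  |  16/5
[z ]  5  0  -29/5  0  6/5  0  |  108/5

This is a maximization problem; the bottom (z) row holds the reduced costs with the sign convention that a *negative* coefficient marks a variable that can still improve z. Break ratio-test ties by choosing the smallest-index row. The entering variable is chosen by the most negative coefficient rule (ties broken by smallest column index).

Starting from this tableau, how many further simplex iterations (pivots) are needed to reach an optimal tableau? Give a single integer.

2

pivot: x3 in, s3 out → z = 244/7
pivot: s2 in, s1 out → z = 187/4
No improving column remains; optimal.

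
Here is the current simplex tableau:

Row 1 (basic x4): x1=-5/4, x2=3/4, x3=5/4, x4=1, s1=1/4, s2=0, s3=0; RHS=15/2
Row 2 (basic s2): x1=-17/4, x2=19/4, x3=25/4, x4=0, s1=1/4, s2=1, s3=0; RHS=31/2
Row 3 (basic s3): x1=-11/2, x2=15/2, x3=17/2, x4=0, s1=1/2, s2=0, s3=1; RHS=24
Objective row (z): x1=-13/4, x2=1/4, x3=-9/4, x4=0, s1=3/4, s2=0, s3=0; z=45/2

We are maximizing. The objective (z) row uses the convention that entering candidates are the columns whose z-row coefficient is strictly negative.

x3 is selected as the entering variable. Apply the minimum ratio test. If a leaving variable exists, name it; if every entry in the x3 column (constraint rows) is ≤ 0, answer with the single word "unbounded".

s2

Ratios: row 1 (x4): (15/2)/(5/4) = 6; row 2 (s2): (31/2)/(25/4) = 62/25; row 3 (s3): 24/(17/2) = 48/17.
Minimum ratio is in the s2 row, so s2 leaves.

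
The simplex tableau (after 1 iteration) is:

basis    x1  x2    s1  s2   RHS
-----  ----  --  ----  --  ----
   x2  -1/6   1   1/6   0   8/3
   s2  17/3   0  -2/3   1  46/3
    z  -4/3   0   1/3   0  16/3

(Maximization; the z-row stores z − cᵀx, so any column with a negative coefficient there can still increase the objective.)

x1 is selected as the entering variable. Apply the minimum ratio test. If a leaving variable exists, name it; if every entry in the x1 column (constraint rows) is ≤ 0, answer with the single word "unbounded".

Ratios: row 1 (x2): entry -1/6 ≤ 0, skip; row 2 (s2): (46/3)/(17/3) = 46/17.
Minimum ratio is in the s2 row, so s2 leaves.

s2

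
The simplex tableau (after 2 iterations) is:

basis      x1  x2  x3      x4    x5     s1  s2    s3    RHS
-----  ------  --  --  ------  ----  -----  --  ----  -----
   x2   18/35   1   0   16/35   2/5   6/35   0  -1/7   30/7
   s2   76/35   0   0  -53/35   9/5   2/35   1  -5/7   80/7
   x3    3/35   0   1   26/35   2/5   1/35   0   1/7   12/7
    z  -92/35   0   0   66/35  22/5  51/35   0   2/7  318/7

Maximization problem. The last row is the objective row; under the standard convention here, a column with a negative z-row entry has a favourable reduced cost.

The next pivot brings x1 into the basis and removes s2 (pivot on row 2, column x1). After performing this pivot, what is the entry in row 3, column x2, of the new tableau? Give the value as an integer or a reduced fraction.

0

Pivot element is row 2, column x1: 76/35.
Normalize row 2: new (row 2, x2) = 0/(76/35) = 0.
row 3 ← row 3 − (3/35)·(new row 2): 0 − (3/35)·0 = 0.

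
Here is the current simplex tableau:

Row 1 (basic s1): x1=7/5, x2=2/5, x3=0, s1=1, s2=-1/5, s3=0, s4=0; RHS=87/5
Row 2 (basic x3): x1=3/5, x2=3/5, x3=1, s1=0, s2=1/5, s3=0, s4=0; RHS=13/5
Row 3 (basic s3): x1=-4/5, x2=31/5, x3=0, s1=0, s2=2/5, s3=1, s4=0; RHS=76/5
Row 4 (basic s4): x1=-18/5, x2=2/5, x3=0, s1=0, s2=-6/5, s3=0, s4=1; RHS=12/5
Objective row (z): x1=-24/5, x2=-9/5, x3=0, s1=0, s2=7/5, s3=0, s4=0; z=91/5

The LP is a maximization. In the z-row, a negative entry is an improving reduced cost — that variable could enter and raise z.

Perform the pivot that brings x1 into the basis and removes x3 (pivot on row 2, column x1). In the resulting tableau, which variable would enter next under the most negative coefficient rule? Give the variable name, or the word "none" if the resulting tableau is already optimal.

none

Pivot element 3/5. New z-row = old z-row − (-24/5)·(row 2/(3/5)).
Updated z-row coefficients: x1: 0, x2: 3, x3: 8, s1: 0, s2: 3, s3: 0, s4: 0.
No coefficient is strictly negative; the tableau after this pivot is optimal.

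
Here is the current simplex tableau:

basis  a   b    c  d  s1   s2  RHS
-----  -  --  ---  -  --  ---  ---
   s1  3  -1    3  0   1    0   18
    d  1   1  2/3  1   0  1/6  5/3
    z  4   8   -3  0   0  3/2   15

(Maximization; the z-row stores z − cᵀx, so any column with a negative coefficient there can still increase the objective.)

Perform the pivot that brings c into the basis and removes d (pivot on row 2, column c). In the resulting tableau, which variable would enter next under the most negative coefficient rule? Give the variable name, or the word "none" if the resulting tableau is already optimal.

Pivot element 2/3. New z-row = old z-row − (-3)·(row 2/(2/3)).
Updated z-row coefficients: a: 17/2, b: 25/2, c: 0, d: 9/2, s1: 0, s2: 9/4.
No coefficient is strictly negative; the tableau after this pivot is optimal.

none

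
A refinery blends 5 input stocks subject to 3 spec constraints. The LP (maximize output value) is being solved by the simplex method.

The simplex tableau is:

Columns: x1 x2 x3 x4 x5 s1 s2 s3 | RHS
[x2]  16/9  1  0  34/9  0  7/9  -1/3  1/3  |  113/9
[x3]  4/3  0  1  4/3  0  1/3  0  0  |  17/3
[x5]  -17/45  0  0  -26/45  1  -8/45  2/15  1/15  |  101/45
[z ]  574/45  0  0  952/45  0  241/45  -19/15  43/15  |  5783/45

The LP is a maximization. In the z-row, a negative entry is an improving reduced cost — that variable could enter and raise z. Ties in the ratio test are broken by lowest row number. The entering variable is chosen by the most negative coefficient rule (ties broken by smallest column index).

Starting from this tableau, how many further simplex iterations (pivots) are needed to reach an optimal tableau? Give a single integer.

pivot: s2 in, x5 out → z = 899/6
No improving column remains; optimal.

1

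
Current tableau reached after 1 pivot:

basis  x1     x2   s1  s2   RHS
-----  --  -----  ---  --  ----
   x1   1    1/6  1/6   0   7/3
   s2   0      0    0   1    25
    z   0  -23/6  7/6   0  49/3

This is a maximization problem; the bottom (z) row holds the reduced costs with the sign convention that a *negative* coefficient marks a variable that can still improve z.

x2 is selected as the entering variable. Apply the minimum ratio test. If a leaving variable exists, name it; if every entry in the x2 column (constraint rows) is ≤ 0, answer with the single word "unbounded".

Ratios: row 1 (x1): (7/3)/(1/6) = 14; row 2 (s2): entry 0 ≤ 0, skip.
Minimum ratio is in the x1 row, so x1 leaves.

x1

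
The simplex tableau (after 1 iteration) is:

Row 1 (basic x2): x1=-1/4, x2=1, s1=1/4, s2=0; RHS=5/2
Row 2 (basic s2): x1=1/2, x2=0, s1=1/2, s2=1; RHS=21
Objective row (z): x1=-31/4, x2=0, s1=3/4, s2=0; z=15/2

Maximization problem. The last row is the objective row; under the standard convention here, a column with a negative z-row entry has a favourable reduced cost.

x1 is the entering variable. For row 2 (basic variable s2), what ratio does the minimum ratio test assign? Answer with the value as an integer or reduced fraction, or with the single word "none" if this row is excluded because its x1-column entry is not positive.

Ratio = RHS / (x1 entry) = 21 / (1/2) = 42.

42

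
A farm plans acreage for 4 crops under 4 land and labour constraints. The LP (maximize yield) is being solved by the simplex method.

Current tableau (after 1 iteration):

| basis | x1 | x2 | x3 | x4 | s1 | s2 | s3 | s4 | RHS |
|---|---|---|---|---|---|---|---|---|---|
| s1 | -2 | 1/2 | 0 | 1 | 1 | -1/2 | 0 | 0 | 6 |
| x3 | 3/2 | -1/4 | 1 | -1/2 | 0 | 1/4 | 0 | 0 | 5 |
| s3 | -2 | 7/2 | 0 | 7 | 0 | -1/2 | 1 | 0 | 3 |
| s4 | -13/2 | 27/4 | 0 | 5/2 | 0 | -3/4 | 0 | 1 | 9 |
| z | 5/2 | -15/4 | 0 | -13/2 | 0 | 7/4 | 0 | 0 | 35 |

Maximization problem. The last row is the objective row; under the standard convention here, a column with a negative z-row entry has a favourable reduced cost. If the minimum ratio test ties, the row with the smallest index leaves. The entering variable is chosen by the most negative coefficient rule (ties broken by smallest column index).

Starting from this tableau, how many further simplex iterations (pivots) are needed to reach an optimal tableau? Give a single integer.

pivot: x4 in, s3 out → z = 529/14
pivot: x2 in, x4 out → z = 535/14
No improving column remains; optimal.

2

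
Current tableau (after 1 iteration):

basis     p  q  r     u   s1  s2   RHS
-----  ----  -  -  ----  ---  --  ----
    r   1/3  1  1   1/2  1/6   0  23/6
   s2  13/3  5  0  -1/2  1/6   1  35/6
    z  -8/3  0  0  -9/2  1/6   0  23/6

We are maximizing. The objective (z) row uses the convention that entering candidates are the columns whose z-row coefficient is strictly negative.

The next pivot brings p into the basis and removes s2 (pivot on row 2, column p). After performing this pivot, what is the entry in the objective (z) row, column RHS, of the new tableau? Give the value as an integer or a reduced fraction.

Pivot element is row 2, column p: 13/3.
Normalize row 2: new (row 2, RHS) = (35/6)/(13/3) = 35/26.
z-row ← z-row − (-8/3)·(new row 2): 23/6 − (-8/3)·(35/26) = 193/26.

193/26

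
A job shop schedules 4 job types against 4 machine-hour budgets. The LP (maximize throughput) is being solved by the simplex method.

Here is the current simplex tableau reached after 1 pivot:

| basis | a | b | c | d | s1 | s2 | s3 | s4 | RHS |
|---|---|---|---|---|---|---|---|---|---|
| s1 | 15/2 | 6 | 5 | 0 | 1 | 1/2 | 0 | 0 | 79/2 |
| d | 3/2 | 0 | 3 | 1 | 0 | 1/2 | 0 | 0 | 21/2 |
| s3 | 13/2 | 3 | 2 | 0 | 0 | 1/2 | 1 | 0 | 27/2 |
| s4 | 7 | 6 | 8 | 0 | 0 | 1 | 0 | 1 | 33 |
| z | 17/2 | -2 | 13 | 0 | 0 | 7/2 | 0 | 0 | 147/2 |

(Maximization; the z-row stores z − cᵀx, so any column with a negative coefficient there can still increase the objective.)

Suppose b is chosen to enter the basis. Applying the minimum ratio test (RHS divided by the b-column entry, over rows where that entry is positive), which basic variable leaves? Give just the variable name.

Ratios: row 1 (s1): (79/2)/6 = 79/12; row 2 (d): entry 0 ≤ 0, skip; row 3 (s3): (27/2)/3 = 9/2; row 4 (s4): 33/6 = 11/2.
Minimum ratio 9/2 is in the s3 row, so s3 leaves.

s3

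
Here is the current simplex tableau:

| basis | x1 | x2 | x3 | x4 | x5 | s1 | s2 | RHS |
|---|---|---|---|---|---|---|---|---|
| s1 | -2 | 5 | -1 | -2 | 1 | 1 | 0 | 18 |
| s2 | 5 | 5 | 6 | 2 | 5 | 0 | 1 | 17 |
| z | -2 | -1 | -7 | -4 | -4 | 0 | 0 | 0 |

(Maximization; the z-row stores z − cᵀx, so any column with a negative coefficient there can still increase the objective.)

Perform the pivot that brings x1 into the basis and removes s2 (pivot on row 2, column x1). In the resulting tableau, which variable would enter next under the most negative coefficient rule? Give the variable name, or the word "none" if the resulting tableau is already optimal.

x3

Pivot element 5. New z-row = old z-row − (-2)·(row 2/5).
Updated z-row coefficients: x1: 0, x2: 1, x3: -23/5, x4: -16/5, x5: -2, s1: 0, s2: 2/5.
The most negative is -23/5 in column x3, so x3 would enter next.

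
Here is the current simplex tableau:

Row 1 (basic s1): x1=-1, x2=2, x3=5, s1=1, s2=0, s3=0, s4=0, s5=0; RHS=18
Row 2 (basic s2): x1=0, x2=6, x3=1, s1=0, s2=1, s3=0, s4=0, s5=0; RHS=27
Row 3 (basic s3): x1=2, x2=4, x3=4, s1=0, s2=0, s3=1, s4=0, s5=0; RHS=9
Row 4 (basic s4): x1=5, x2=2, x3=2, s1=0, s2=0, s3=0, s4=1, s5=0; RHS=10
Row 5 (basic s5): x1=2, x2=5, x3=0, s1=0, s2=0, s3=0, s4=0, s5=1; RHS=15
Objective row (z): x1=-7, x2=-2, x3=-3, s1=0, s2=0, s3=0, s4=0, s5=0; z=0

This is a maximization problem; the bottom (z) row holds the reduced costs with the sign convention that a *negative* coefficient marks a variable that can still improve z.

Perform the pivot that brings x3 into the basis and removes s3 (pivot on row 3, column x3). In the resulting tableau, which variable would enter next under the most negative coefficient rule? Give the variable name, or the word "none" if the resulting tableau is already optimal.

Pivot element 4. New z-row = old z-row − (-3)·(row 3/4).
Updated z-row coefficients: x1: -11/2, x2: 1, x3: 0, s1: 0, s2: 0, s3: 3/4, s4: 0, s5: 0.
The most negative is -11/2 in column x1, so x1 would enter next.

x1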